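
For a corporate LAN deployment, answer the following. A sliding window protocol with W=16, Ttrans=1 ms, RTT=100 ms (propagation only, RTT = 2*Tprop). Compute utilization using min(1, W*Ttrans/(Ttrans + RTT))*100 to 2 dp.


Given: W = 16, Ttrans = 1 ms, RTT = 100 ms (= 2 * Tprop, Tprop = 50 ms)
Cycle time = Ttrans + RTT = 1 + 100 = 101 ms (first packet sent until its ACK returns)
W * Ttrans = 16 * 1 = 16 ms of sending per cycle
W * Ttrans / (Ttrans + RTT) = 16 / 101 = 0.158416
U = min(1, 0.158416) = 0.158416
U% = 15.84%

15.84


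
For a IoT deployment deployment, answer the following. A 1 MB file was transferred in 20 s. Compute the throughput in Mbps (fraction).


Given: file = 1 MB, time = 20 s
File in Mb = 1 * 8 = 8 Mb
Throughput = 8 / 20 Mbps
Throughput = 2/5 Mbps

2/5


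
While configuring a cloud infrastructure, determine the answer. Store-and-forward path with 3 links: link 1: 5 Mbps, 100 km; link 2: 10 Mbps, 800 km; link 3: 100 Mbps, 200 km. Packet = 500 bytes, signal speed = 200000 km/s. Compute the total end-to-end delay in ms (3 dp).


Packet = 500 bytes = 4000 bits. Store-and-forward: sum (t_trans + t_prop) per link.
Link 1: t_trans = 4000/(5*10^6) s = 0.8000 ms; t_prop = 100/200000 s = 0.5000 ms; subtotal = 1.3000 ms
Link 2: t_trans = 4000/(10*10^6) s = 0.4000 ms; t_prop = 800/200000 s = 4.0000 ms; subtotal = 4.4000 ms
Link 3: t_trans = 4000/(100*10^6) s = 0.0400 ms; t_prop = 200/200000 s = 1.0000 ms; subtotal = 1.0400 ms
End-to-end = 1.3000 + 4.4000 + 1.0400 = 6.7400 ms -> 6.740 ms (3 dp)

6.740


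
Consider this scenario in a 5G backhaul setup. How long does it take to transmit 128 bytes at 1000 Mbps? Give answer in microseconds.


Given: packet = 128 bytes, bandwidth = 1000 Mbps
Packet in bits = 128 * 8 = 1024 bits
Bandwidth = 1000 * 10^6 = 1000000000 bps
Time = 1024 / 1000000000 seconds
Time in us = 1024 * 10^6 / 1000000000 = 1.024

1.024


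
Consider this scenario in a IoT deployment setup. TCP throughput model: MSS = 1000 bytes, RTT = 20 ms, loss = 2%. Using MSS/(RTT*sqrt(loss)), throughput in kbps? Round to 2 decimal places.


Given: MSS = 1000 bytes, RTT = 20 ms, loss = 2%
RTT in seconds = 20 / 1000 = 0.02
Loss rate = 2% = 0.02
sqrt(loss) = sqrt(0.02) = 0.141421356237
Throughput (bytes/s) = 1000 / (0.02 * 0.141421356237) = 353553.3906
Throughput (kbps) = 353553.3906 * 8 / 1000 = 2828.427125 -> 2828.43 kbps (2 dp)

2828.43


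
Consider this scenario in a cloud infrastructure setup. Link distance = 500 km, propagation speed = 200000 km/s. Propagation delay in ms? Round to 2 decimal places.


Given: distance = 500 km, speed = 200000 km/s
Delay = distance / speed = 500 / 200000 seconds
Delay in ms = 500 * 1000 / 200000
Delay = 2.5000 ms
Rounded to 2 dp = 2.50 ms

2.50


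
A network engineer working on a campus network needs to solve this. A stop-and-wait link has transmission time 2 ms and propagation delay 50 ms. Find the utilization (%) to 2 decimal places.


Given: Ttrans = 2 ms, Tprop = 50 ms
RTT = 2 * Tprop = 2 * 50 = 100 ms
U = Ttrans / (Ttrans + RTT)
U = 2 / (2 + 100)
U = 2 / 102 = 0.019608
U% = 1.96%

1.96


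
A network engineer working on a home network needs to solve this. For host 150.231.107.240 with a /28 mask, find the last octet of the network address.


Given: IP = 150.231.107.240, prefix = /28
Subnet mask = 255.255.255.240
Last octet of IP: 240
Last octet of mask: 240
Network last octet = 240 AND 240 = 240

240


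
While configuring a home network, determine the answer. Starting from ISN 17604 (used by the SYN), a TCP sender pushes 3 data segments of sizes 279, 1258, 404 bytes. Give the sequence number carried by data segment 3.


The SYN occupies sequence number ISN = 17604, so the first data byte is ISN + 1 = 17605.
SEQ of data segment i = (ISN + 1) + sum of payload sizes of segments 1..i-1.
Segment 1: SEQ = 17605, payload = 279 bytes
Segment 2: SEQ = 17884, payload = 1258 bytes
Segment 3: SEQ = 19142, payload = 404 bytes
SEQ of segment 3 = 17605 + 279 + 1258 = 19142

19142


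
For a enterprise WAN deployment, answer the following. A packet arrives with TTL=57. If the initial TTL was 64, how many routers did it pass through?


Given: initial TTL = 64, received TTL = 57
Hops = initial TTL - received TTL
Hops = 64 - 57 = 7

7


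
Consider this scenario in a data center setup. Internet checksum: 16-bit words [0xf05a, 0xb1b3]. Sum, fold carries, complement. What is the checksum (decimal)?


Given words: [0xf05a, 0xb1b3]
Step 1: Sum all words
Raw sum = 61530 + 45491 = 107021
Step 2: Fold carry: (41485 + 1) = 41486
One's complement = ~41486 & 0xFFFF = 24049

24049


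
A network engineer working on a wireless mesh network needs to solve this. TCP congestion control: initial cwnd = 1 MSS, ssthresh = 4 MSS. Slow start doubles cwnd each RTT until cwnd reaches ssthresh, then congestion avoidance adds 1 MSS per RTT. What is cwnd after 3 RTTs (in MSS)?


RTT 0: cwnd = 1 MSS (initial)
RTT 1: cwnd = 2 MSS (slow start, doubled)
RTT 2: cwnd = 4 MSS (slow start, doubled)
RTT 3: cwnd = 5 MSS (congestion avoidance, +1)

5


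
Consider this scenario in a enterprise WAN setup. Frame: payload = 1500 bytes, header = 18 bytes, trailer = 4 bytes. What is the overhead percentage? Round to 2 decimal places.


Given: payload = 1500 B, header = 18 B, trailer = 4 B
Overhead bytes = header + trailer = 18 + 4 = 22
Total frame = payload + overhead = 1500 + 22 = 1522
Overhead % = 22 / 1522 * 100 = 1.4455% -> 1.45% (2 dp)

1.45


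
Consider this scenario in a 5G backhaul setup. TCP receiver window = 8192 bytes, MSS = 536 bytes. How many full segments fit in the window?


Given: RWND = 8192 bytes, MSS = 536 bytes
Full segments = floor(RWND / MSS)
Full segments = floor(8192 / 536)
Full segments = floor(15.2836) = 15

15


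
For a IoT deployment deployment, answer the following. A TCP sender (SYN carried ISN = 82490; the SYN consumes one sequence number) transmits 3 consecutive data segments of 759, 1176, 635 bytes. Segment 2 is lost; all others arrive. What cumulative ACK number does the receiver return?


SYN uses sequence number 82490; first data byte = ISN + 1 = 82491.
Segment 1: SEQ = 82491, len = 759 B, covers [82491, 83249]
Segment 2: SEQ = 83250, len = 1176 B, covers [83250, 84425] [LOST]
Segment 3: SEQ = 84426, len = 635 B, covers [84426, 85060]
In-order data received: bytes [82491, 83249] (segments 1..1).
Segment 2 missing -> gap begins at byte 83250; later segments buffered out of order.
Cumulative ACK = next expected in-order byte = 82491 + 759 = 83250

83250


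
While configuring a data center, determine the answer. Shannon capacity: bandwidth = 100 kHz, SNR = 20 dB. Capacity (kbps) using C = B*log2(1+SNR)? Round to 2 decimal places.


Given: B = 100 kHz, SNR = 20 dB
SNR linear = 10^(20/10) = 100
1 + SNR = 101
log2(101) = 6.6582114828
C = 100 * 1000 * 6.6582114828 = 665821.1483 bps
C = 665.821148 kbps -> 665.82 kbps (2 dp)

665.82


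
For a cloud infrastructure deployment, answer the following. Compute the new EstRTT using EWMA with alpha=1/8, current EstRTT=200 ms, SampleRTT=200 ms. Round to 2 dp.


Given: EstRTT = 200 ms, SampleRTT = 200 ms, alpha = 1/8
New EstRTT = (1 - alpha) * EstRTT + alpha * SampleRTT
(7/8) * 200 = 175
(1/8) * 200 = 25
New EstRTT = 175 + 25 = 200 ms -> 200.00 ms (2 dp)

200.00


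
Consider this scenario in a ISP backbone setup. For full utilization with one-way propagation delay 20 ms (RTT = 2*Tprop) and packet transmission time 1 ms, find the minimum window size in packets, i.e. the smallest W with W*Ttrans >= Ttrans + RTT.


Given: Ttrans = 1 ms, RTT = 40 ms (= 2 * Tprop, Tprop = 20 ms)
Time until first ACK returns = Ttrans + RTT = 1 + 40 = 41 ms
Need W * Ttrans >= Ttrans + RTT  ->  W >= (Ttrans + RTT) / Ttrans
(Ttrans + RTT) / Ttrans = 41 / 1 = 41
W_min = ceil(41) = 41

41


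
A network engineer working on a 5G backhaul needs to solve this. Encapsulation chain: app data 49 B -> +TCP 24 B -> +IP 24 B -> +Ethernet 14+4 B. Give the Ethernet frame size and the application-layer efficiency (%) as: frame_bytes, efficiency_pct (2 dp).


TCP segment = 49 + 24 = 73 B
IP packet = 73 + 24 = 97 B
Ethernet frame = 97 + 14 + 4 = 115 B
Efficiency = app / frame = 49 / 115 = 0.426087 = 42.6087% -> 42.61% (2 dp)

115, 42.61


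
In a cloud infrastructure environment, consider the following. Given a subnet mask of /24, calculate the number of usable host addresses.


Given: subnet mask /24
Host bits = 32 - 24 = 8
Total addresses = 2^8 = 256
Usable hosts = 256 - 2 (network + broadcast) = 254

254


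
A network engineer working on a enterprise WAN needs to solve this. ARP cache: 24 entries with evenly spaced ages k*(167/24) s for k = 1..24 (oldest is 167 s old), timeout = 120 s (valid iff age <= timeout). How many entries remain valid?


Ages are k * 167/24 s for k = 1..24 (spacing = 6.9583 s).
Entry k is valid iff k * 167/24 <= 120 iff k <= 24 * 120 / 167 = 17.2455
n_valid = floor(17.2455) = 17
(n_stale = 24 - 17 = 7)

17


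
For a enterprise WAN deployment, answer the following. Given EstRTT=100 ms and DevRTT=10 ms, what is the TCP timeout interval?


Given: EstRTT = 100 ms, DevRTT = 10 ms
Timeout = EstRTT + 4 * DevRTT
4 * DevRTT = 4 * 10 = 40
Timeout = 100 + 40 = 140 ms

140


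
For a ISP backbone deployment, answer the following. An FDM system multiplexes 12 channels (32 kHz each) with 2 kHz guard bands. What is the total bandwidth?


Given: 12 channels, 32 kHz each, guard = 2 kHz
Channel bandwidth = 12 * 32 = 384 kHz
Guard bands = 11 gaps * 2 kHz = 22 kHz
Total = 384 + 22 = 406 kHz

406


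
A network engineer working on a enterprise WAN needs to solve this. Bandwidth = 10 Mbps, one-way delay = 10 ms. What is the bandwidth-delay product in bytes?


Given: bandwidth = 10 Mbps, delay = 10 ms
BDP in bits = 10 * 10^6 * 10 / 1000
BDP in bits = 100000
BDP in bytes = 100000 / 8 = 12500

12500


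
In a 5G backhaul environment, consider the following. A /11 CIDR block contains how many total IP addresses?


Given: CIDR prefix /11
Host bits = 32 - 11 = 21
Total addresses = 2^21 = 2097152

2097152


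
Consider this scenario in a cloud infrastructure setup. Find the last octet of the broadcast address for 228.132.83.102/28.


Given: IP = 228.132.83.102, prefix = /28
Host bits = 32 - 28 = 4
Network last octet = 102 AND mask = 96
Host part size = 2^4 - 1 = 15
Broadcast last octet = 96 OR 15 = 111

111


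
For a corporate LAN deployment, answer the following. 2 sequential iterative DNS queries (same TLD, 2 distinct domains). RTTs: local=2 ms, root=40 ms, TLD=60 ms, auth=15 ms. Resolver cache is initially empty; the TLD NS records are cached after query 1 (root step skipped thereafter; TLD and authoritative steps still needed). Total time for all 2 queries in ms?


Lookup 1 (cold cache): local + root + TLD + auth = 2 + 40 + 60 + 15 = 117 ms
Lookups 2..2 (TLD NS cached -> skip root; new domain -> still ask TLD and auth): local + TLD + auth = 2 + 60 + 15 = 77 ms each
Remaining 1 lookups: 1 * 77 = 77 ms
Total = 117 + 77 = 194 ms

194


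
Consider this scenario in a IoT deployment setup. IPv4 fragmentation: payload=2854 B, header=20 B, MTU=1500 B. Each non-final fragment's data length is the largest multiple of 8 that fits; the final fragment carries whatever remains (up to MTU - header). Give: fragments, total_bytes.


Max data per non-final fragment = floor((MTU - header)/8)*8 = floor((1500 - 20)/8)*8 = floor(1480/8)*8 = 1480 B
Final fragment needs no 8-byte alignment: it can carry up to MTU - header = 1480 B
Non-final fragments needed = ceil((payload - 1480) / 1480) = ceil(1374/1480) = ceil(0.9284) = 1
Number of fragments = 1 + 1 = 2
Fragment sizes (data): 1 * 1480 B + 1374 B (last, 1374 <= 1480 OK)
Total bytes sent = payload + n_frags * header = 2854 + 2*20 = 2854 + 40 = 2894 B

2, 2894


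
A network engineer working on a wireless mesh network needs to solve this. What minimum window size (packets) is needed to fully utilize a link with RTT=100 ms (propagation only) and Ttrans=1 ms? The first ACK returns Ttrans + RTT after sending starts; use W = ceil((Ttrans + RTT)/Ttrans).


Given: Ttrans = 1 ms, RTT = 100 ms (= 2 * Tprop, Tprop = 50 ms)
Time until first ACK returns = Ttrans + RTT = 1 + 100 = 101 ms
Need W * Ttrans >= Ttrans + RTT  ->  W >= (Ttrans + RTT) / Ttrans
(Ttrans + RTT) / Ttrans = 101 / 1 = 101
W_min = ceil(101) = 101

101


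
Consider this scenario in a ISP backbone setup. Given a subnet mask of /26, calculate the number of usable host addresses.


Given: subnet mask /26
Host bits = 32 - 26 = 6
Total addresses = 2^6 = 64
Usable hosts = 64 - 2 (network + broadcast) = 62

62


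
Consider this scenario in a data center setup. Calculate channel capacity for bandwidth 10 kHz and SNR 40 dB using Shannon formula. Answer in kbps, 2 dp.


Given: B = 10 kHz, SNR = 40 dB
SNR linear = 10^(40/10) = 10000
1 + SNR = 10001
log2(10001) = 13.2878566418
C = 10 * 1000 * 13.2878566418 = 132878.5664 bps
C = 132.878566 kbps -> 132.88 kbps (2 dp)

132.88


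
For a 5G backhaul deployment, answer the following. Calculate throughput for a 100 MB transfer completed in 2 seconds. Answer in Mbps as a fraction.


Given: file = 100 MB, time = 2 s
File in Mb = 100 * 8 = 800 Mb
Throughput = 800 / 2 Mbps
Throughput = 400 Mbps

400


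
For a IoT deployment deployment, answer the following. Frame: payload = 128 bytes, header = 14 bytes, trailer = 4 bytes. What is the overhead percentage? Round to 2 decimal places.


Given: payload = 128 B, header = 14 B, trailer = 4 B
Overhead bytes = header + trailer = 14 + 4 = 18
Total frame = payload + overhead = 128 + 18 = 146
Overhead % = 18 / 146 * 100 = 12.3288% -> 12.33% (2 dp)

12.33


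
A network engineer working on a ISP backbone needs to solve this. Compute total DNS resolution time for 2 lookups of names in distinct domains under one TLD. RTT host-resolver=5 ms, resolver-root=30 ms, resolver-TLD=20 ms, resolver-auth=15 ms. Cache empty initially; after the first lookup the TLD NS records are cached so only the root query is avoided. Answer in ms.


Lookup 1 (cold cache): local + root + TLD + auth = 5 + 30 + 20 + 15 = 70 ms
Lookups 2..2 (TLD NS cached -> skip root; new domain -> still ask TLD and auth): local + TLD + auth = 5 + 20 + 15 = 40 ms each
Remaining 1 lookups: 1 * 40 = 40 ms
Total = 70 + 40 = 110 ms

110


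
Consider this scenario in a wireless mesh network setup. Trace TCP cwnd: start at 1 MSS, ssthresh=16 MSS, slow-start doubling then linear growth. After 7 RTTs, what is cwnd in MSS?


RTT 0: cwnd = 1 MSS (initial)
RTT 1: cwnd = 2 MSS (slow start, doubled)
RTT 2: cwnd = 4 MSS (slow start, doubled)
RTT 3: cwnd = 8 MSS (slow start, doubled)
RTT 4: cwnd = 16 MSS (slow start, doubled)
RTT 5: cwnd = 17 MSS (congestion avoidance, +1)
RTT 6: cwnd = 18 MSS (congestion avoidance, +1)
RTT 7: cwnd = 19 MSS (congestion avoidance, +1)

19


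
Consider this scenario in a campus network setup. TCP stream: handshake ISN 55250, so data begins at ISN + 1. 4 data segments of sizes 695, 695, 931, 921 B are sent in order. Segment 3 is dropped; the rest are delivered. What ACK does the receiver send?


SYN uses sequence number 55250; first data byte = ISN + 1 = 55251.
Segment 1: SEQ = 55251, len = 695 B, covers [55251, 55945]
Segment 2: SEQ = 55946, len = 695 B, covers [55946, 56640]
Segment 3: SEQ = 56641, len = 931 B, covers [56641, 57571] [LOST]
Segment 4: SEQ = 57572, len = 921 B, covers [57572, 58492]
In-order data received: bytes [55251, 56640] (segments 1..2).
Segment 3 missing -> gap begins at byte 56641; later segments buffered out of order.
Cumulative ACK = next expected in-order byte = 55251 + 695 + 695 = 56641

56641


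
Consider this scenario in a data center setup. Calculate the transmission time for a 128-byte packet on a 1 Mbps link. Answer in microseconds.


Given: packet = 128 bytes, bandwidth = 1 Mbps
Packet in bits = 128 * 8 = 1024 bits
Bandwidth = 1 * 10^6 = 1000000 bps
Time = 1024 / 1000000 seconds
Time in us = 1024 * 10^6 / 1000000 = 1024

1024


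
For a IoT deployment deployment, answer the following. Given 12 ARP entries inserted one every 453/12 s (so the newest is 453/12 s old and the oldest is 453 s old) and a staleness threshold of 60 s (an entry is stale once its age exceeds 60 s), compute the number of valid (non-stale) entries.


Ages are k * 453/12 s for k = 1..12 (spacing = 37.7500 s).
Entry k is valid iff k * 453/12 <= 60 iff k <= 12 * 60 / 453 = 1.5894
n_valid = floor(1.5894) = 1
(n_stale = 12 - 1 = 11)

1


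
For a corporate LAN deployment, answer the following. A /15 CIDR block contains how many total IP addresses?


Given: CIDR prefix /15
Host bits = 32 - 15 = 17
Total addresses = 2^17 = 131072

131072


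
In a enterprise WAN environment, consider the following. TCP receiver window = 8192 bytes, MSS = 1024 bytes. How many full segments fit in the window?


Given: RWND = 8192 bytes, MSS = 1024 bytes
Full segments = floor(RWND / MSS)
Full segments = floor(8192 / 1024)
Full segments = floor(8.0) = 8

8


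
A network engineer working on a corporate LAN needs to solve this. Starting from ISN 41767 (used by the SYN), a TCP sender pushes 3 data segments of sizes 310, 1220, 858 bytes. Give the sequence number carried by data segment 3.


The SYN occupies sequence number ISN = 41767, so the first data byte is ISN + 1 = 41768.
SEQ of data segment i = (ISN + 1) + sum of payload sizes of segments 1..i-1.
Segment 1: SEQ = 41768, payload = 310 bytes
Segment 2: SEQ = 42078, payload = 1220 bytes
Segment 3: SEQ = 43298, payload = 858 bytes
SEQ of segment 3 = 41768 + 310 + 1220 = 43298

43298


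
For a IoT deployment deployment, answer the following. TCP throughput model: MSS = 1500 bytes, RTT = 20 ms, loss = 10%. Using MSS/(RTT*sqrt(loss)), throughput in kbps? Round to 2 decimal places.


Given: MSS = 1500 bytes, RTT = 20 ms, loss = 10%
RTT in seconds = 20 / 1000 = 0.02
Loss rate = 10% = 0.1
sqrt(loss) = sqrt(0.1) = 0.316227766017
Throughput (bytes/s) = 1500 / (0.02 * 0.316227766017) = 237170.8245
Throughput (kbps) = 237170.8245 * 8 / 1000 = 1897.366596 -> 1897.37 kbps (2 dp)

1897.37


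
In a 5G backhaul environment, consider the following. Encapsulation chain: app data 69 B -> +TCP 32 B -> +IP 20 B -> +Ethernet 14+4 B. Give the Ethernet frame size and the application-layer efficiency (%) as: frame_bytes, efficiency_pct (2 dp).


TCP segment = 69 + 32 = 101 B
IP packet = 101 + 20 = 121 B
Ethernet frame = 121 + 14 + 4 = 139 B
Efficiency = app / frame = 69 / 139 = 0.496403 = 49.6403% -> 49.64% (2 dp)

139, 49.64


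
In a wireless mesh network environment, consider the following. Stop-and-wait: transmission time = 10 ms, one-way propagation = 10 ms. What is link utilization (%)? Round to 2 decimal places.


Given: Ttrans = 10 ms, Tprop = 10 ms
RTT = 2 * Tprop = 2 * 10 = 20 ms
U = Ttrans / (Ttrans + RTT)
U = 10 / (10 + 20)
U = 10 / 30 = 0.333333
U% = 33.33%

33.33


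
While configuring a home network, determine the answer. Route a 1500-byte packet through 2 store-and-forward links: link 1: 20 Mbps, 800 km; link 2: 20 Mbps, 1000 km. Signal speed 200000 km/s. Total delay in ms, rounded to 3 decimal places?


Packet = 1500 bytes = 12000 bits. Store-and-forward: sum (t_trans + t_prop) per link.
Link 1: t_trans = 12000/(20*10^6) s = 0.6000 ms; t_prop = 800/200000 s = 4.0000 ms; subtotal = 4.6000 ms
Link 2: t_trans = 12000/(20*10^6) s = 0.6000 ms; t_prop = 1000/200000 s = 5.0000 ms; subtotal = 5.6000 ms
End-to-end = 4.6000 + 5.6000 = 10.2000 ms -> 10.200 ms (3 dp)

10.200


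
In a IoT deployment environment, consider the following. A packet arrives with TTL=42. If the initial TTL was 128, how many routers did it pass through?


Given: initial TTL = 128, received TTL = 42
Hops = initial TTL - received TTL
Hops = 128 - 42 = 86

86


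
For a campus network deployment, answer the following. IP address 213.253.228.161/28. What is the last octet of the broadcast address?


Given: IP = 213.253.228.161, prefix = /28
Host bits = 32 - 28 = 4
Network last octet = 161 AND mask = 160
Host part size = 2^4 - 1 = 15
Broadcast last octet = 160 OR 15 = 175

175


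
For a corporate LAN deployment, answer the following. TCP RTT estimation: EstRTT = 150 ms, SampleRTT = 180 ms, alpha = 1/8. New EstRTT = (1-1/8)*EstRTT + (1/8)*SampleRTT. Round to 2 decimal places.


Given: EstRTT = 150 ms, SampleRTT = 180 ms, alpha = 1/8
New EstRTT = (1 - alpha) * EstRTT + alpha * SampleRTT
(7/8) * 150 = 131.25
(1/8) * 180 = 22.5
New EstRTT = 131.25 + 22.5 = 153.75 ms -> 153.75 ms (2 dp)

153.75


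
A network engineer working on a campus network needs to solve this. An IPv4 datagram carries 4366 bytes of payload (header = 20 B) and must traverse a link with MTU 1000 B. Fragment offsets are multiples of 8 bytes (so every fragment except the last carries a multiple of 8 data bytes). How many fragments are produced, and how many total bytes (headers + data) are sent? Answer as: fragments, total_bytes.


Max data per non-final fragment = floor((MTU - header)/8)*8 = floor((1000 - 20)/8)*8 = floor(980/8)*8 = 976 B
Final fragment needs no 8-byte alignment: it can carry up to MTU - header = 980 B
Non-final fragments needed = ceil((payload - 980) / 976) = ceil(3386/976) = ceil(3.4693) = 4
Number of fragments = 4 + 1 = 5
Fragment sizes (data): 4 * 976 B + 462 B (last, 462 <= 980 OK)
Total bytes sent = payload + n_frags * header = 4366 + 5*20 = 4366 + 100 = 4466 B

5, 4466


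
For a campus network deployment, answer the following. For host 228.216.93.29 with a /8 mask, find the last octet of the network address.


Given: IP = 228.216.93.29, prefix = /8
Subnet mask = 255.0.0.0
Last octet of IP: 29
Last octet of mask: 0
Network last octet = 29 AND 0 = 0

0


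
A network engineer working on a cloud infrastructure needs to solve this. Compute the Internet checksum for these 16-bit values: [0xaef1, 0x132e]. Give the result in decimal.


Given words: [0xaef1, 0x132e]
Step 1: Sum all words
Raw sum = 44785 + 4910 = 49695
One's complement = ~49695 & 0xFFFF = 15840

15840


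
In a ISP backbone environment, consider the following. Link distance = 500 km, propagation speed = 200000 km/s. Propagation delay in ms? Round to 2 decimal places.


Given: distance = 500 km, speed = 200000 km/s
Delay = distance / speed = 500 / 200000 seconds
Delay in ms = 500 * 1000 / 200000
Delay = 2.5000 ms
Rounded to 2 dp = 2.50 ms

2.50


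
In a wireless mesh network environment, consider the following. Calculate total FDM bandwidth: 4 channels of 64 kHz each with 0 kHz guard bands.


Given: 4 channels, 64 kHz each, guard = 0 kHz
Channel bandwidth = 4 * 64 = 256 kHz
Guard bands = 3 gaps * 0 kHz = 0 kHz
Total = 256 + 0 = 256 kHz

256


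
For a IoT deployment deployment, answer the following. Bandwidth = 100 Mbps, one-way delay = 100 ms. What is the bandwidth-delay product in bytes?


Given: bandwidth = 100 Mbps, delay = 100 ms
BDP in bits = 100 * 10^6 * 100 / 1000
BDP in bits = 10000000
BDP in bytes = 10000000 / 8 = 1250000

1250000


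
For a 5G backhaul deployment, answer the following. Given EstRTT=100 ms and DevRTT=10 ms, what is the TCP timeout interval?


Given: EstRTT = 100 ms, DevRTT = 10 ms
Timeout = EstRTT + 4 * DevRTT
4 * DevRTT = 4 * 10 = 40
Timeout = 100 + 40 = 140 ms

140


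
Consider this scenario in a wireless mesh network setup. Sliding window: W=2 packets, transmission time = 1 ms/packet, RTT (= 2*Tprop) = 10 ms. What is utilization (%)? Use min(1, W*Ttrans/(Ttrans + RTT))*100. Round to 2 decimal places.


Given: W = 2, Ttrans = 1 ms, RTT = 10 ms (= 2 * Tprop, Tprop = 5 ms)
Cycle time = Ttrans + RTT = 1 + 10 = 11 ms (first packet sent until its ACK returns)
W * Ttrans = 2 * 1 = 2 ms of sending per cycle
W * Ttrans / (Ttrans + RTT) = 2 / 11 = 0.181818
U = min(1, 0.181818) = 0.181818
U% = 18.18%

18.18


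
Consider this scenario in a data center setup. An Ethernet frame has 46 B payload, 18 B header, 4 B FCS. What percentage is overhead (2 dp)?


Given: payload = 46 B, header = 18 B, trailer = 4 B
Overhead bytes = header + trailer = 18 + 4 = 22
Total frame = payload + overhead = 46 + 22 = 68
Overhead % = 22 / 68 * 100 = 32.3529% -> 32.35% (2 dp)

32.35


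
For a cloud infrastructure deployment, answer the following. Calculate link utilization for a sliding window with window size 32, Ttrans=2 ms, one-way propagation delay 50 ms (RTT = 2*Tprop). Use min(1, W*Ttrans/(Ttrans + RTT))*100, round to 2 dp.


Given: W = 32, Ttrans = 2 ms, RTT = 100 ms (= 2 * Tprop, Tprop = 50 ms)
Cycle time = Ttrans + RTT = 2 + 100 = 102 ms (first packet sent until its ACK returns)
W * Ttrans = 32 * 2 = 64 ms of sending per cycle
W * Ttrans / (Ttrans + RTT) = 64 / 102 = 0.627451
U = min(1, 0.627451) = 0.627451
U% = 62.75%

62.75


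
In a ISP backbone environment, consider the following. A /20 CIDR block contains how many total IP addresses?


Given: CIDR prefix /20
Host bits = 32 - 20 = 12
Total addresses = 2^12 = 4096

4096


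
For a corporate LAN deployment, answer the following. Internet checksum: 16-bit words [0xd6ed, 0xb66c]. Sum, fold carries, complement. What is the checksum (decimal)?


Given words: [0xd6ed, 0xb66c]
Step 1: Sum all words
Raw sum = 55021 + 46700 = 101721
Step 2: Fold carry: (36185 + 1) = 36186
One's complement = ~36186 & 0xFFFF = 29349

29349


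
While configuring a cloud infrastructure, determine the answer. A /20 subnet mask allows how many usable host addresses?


Given: subnet mask /20
Host bits = 32 - 20 = 12
Total addresses = 2^12 = 4096
Usable hosts = 4096 - 2 (network + broadcast) = 4094

4094


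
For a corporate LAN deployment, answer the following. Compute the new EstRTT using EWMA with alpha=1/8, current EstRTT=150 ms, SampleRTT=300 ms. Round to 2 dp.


Given: EstRTT = 150 ms, SampleRTT = 300 ms, alpha = 1/8
New EstRTT = (1 - alpha) * EstRTT + alpha * SampleRTT
(7/8) * 150 = 131.25
(1/8) * 300 = 37.5
New EstRTT = 131.25 + 37.5 = 168.75 ms -> 168.75 ms (2 dp)

168.75


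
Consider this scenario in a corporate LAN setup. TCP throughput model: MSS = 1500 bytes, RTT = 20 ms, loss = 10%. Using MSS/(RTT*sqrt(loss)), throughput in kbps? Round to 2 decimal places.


Given: MSS = 1500 bytes, RTT = 20 ms, loss = 10%
RTT in seconds = 20 / 1000 = 0.02
Loss rate = 10% = 0.1
sqrt(loss) = sqrt(0.1) = 0.316227766017
Throughput (bytes/s) = 1500 / (0.02 * 0.316227766017) = 237170.8245
Throughput (kbps) = 237170.8245 * 8 / 1000 = 1897.366596 -> 1897.37 kbps (2 dp)

1897.37


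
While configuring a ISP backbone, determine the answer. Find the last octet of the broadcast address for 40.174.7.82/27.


Given: IP = 40.174.7.82, prefix = /27
Host bits = 32 - 27 = 5
Network last octet = 82 AND mask = 64
Host part size = 2^5 - 1 = 31
Broadcast last octet = 64 OR 31 = 95

95


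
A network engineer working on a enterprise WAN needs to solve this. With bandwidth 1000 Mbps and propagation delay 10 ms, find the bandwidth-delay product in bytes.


Given: bandwidth = 1000 Mbps, delay = 10 ms
BDP in bits = 1000 * 10^6 * 10 / 1000
BDP in bits = 10000000
BDP in bytes = 10000000 / 8 = 1250000

1250000


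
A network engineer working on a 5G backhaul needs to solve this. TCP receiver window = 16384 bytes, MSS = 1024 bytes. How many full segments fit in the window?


Given: RWND = 16384 bytes, MSS = 1024 bytes
Full segments = floor(RWND / MSS)
Full segments = floor(16384 / 1024)
Full segments = floor(16.0) = 16

16


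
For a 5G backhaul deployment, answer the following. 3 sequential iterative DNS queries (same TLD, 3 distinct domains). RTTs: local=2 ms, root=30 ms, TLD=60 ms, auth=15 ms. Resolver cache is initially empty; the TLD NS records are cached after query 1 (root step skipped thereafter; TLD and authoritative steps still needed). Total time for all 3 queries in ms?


Lookup 1 (cold cache): local + root + TLD + auth = 2 + 30 + 60 + 15 = 107 ms
Lookups 2..3 (TLD NS cached -> skip root; new domain -> still ask TLD and auth): local + TLD + auth = 2 + 60 + 15 = 77 ms each
Remaining 2 lookups: 2 * 77 = 154 ms
Total = 107 + 154 = 261 ms

261


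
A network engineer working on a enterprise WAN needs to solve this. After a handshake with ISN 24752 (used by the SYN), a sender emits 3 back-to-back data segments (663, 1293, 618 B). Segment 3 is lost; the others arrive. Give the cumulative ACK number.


SYN uses sequence number 24752; first data byte = ISN + 1 = 24753.
Segment 1: SEQ = 24753, len = 663 B, covers [24753, 25415]
Segment 2: SEQ = 25416, len = 1293 B, covers [25416, 26708]
Segment 3: SEQ = 26709, len = 618 B, covers [26709, 27326] [LOST]
In-order data received: bytes [24753, 26708] (segments 1..2).
Segment 3 missing -> gap begins at byte 26709.
Cumulative ACK = next expected in-order byte = 24753 + 663 + 1293 = 26709

26709


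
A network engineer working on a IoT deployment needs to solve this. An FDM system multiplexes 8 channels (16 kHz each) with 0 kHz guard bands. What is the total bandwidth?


Given: 8 channels, 16 kHz each, guard = 0 kHz
Channel bandwidth = 8 * 16 = 128 kHz
Guard bands = 7 gaps * 0 kHz = 0 kHz
Total = 128 + 0 = 128 kHz

128


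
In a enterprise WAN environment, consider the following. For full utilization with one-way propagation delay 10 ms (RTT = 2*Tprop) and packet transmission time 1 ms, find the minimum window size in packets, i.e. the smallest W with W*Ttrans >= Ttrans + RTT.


Given: Ttrans = 1 ms, RTT = 20 ms (= 2 * Tprop, Tprop = 10 ms)
Time until first ACK returns = Ttrans + RTT = 1 + 20 = 21 ms
Need W * Ttrans >= Ttrans + RTT  ->  W >= (Ttrans + RTT) / Ttrans
(Ttrans + RTT) / Ttrans = 21 / 1 = 21
W_min = ceil(21) = 21

21


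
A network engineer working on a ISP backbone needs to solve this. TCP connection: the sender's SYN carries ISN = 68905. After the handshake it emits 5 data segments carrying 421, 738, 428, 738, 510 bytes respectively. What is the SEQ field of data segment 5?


The SYN occupies sequence number ISN = 68905, so the first data byte is ISN + 1 = 68906.
SEQ of data segment i = (ISN + 1) + sum of payload sizes of segments 1..i-1.
Segment 1: SEQ = 68906, payload = 421 bytes
Segment 2: SEQ = 69327, payload = 738 bytes
Segment 3: SEQ = 70065, payload = 428 bytes
Segment 4: SEQ = 70493, payload = 738 bytes
Segment 5: SEQ = 71231, payload = 510 bytes
SEQ of segment 5 = 68906 + 421 + 738 + 428 + 738 = 71231

71231


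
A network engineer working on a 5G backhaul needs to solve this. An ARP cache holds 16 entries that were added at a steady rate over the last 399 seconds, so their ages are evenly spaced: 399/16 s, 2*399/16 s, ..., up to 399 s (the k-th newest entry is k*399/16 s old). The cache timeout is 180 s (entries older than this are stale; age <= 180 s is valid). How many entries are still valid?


Ages are k * 399/16 s for k = 1..16 (spacing = 24.9375 s).
Entry k is valid iff k * 399/16 <= 180 iff k <= 16 * 180 / 399 = 7.2180
n_valid = floor(7.2180) = 7
(n_stale = 16 - 7 = 9)

7


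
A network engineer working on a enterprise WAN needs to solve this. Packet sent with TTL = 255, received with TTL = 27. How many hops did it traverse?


Given: initial TTL = 255, received TTL = 27
Hops = initial TTL - received TTL
Hops = 255 - 27 = 228

228


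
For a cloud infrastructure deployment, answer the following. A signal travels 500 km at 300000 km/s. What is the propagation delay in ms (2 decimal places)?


Given: distance = 500 km, speed = 300000 km/s
Delay = distance / speed = 500 / 300000 seconds
Delay in ms = 500 * 1000 / 300000
Delay = 1.6667 ms
Rounded to 2 dp = 1.67 ms

1.67


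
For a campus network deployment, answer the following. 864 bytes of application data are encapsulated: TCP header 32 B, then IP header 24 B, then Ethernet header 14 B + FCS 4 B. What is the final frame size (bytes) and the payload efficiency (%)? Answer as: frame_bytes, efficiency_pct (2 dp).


TCP segment = 864 + 32 = 896 B
IP packet = 896 + 24 = 920 B
Ethernet frame = 920 + 14 + 4 = 938 B
Efficiency = app / frame = 864 / 938 = 0.921109 = 92.1109% -> 92.11% (2 dp)

938, 92.11


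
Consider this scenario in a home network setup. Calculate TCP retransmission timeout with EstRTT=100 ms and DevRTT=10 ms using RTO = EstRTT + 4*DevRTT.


Given: EstRTT = 100 ms, DevRTT = 10 ms
Timeout = EstRTT + 4 * DevRTT
4 * DevRTT = 4 * 10 = 40
Timeout = 100 + 40 = 140 ms

140


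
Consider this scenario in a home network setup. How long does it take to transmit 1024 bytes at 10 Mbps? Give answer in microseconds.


Given: packet = 1024 bytes, bandwidth = 10 Mbps
Packet in bits = 1024 * 8 = 8192 bits
Bandwidth = 10 * 10^6 = 10000000 bps
Time = 8192 / 10000000 seconds
Time in us = 8192 * 10^6 / 10000000 = 819.2

819.2


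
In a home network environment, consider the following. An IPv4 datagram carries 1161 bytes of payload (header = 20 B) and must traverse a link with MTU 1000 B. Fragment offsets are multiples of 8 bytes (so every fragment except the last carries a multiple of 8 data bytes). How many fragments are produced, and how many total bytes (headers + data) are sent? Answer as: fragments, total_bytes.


Max data per non-final fragment = floor((MTU - header)/8)*8 = floor((1000 - 20)/8)*8 = floor(980/8)*8 = 976 B
Final fragment needs no 8-byte alignment: it can carry up to MTU - header = 980 B
Non-final fragments needed = ceil((payload - 980) / 976) = ceil(181/976) = ceil(0.1855) = 1
Number of fragments = 1 + 1 = 2
Fragment sizes (data): 1 * 976 B + 185 B (last, 185 <= 980 OK)
Total bytes sent = payload + n_frags * header = 1161 + 2*20 = 1161 + 40 = 1201 B

2, 1201


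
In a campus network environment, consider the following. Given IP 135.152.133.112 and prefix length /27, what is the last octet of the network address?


Given: IP = 135.152.133.112, prefix = /27
Subnet mask = 255.255.255.224
Last octet of IP: 112
Last octet of mask: 224
Network last octet = 112 AND 224 = 96

96


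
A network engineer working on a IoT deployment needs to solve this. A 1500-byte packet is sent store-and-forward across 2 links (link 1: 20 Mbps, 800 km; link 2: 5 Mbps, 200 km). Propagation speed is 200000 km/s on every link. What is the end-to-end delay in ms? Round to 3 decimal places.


Packet = 1500 bytes = 12000 bits. Store-and-forward: sum (t_trans + t_prop) per link.
Link 1: t_trans = 12000/(20*10^6) s = 0.6000 ms; t_prop = 800/200000 s = 4.0000 ms; subtotal = 4.6000 ms
Link 2: t_trans = 12000/(5*10^6) s = 2.4000 ms; t_prop = 200/200000 s = 1.0000 ms; subtotal = 3.4000 ms
End-to-end = 4.6000 + 3.4000 = 8.0000 ms -> 8.000 ms (3 dp)

8.000


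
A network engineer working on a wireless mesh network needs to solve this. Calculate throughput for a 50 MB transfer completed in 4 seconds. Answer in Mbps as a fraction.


Given: file = 50 MB, time = 4 s
File in Mb = 50 * 8 = 400 Mb
Throughput = 400 / 4 Mbps
Throughput = 100 Mbps

100


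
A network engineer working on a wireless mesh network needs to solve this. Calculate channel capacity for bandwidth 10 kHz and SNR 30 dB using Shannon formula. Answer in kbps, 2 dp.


Given: B = 10 kHz, SNR = 30 dB
SNR linear = 10^(30/10) = 1000
1 + SNR = 1001
log2(1001) = 9.9672262588
C = 10 * 1000 * 9.9672262588 = 99672.2626 bps
C = 99.672263 kbps -> 99.67 kbps (2 dp)

99.67


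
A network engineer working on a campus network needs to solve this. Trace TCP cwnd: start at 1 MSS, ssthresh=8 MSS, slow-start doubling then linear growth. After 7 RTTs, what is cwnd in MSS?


RTT 0: cwnd = 1 MSS (initial)
RTT 1: cwnd = 2 MSS (slow start, doubled)
RTT 2: cwnd = 4 MSS (slow start, doubled)
RTT 3: cwnd = 8 MSS (slow start, doubled)
RTT 4: cwnd = 9 MSS (congestion avoidance, +1)
RTT 5: cwnd = 10 MSS (congestion avoidance, +1)
RTT 6: cwnd = 11 MSS (congestion avoidance, +1)
RTT 7: cwnd = 12 MSS (congestion avoidance, +1)

12


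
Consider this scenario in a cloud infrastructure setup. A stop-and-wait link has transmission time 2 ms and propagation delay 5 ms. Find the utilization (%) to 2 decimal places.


Given: Ttrans = 2 ms, Tprop = 5 ms
RTT = 2 * Tprop = 2 * 5 = 10 ms
U = Ttrans / (Ttrans + RTT)
U = 2 / (2 + 10)
U = 2 / 12 = 0.166667
U% = 16.67%

16.67


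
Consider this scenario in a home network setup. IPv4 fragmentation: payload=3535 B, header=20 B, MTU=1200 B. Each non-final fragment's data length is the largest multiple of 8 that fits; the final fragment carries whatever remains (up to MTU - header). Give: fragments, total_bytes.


Max data per non-final fragment = floor((MTU - header)/8)*8 = floor((1200 - 20)/8)*8 = floor(1180/8)*8 = 1176 B
Final fragment needs no 8-byte alignment: it can carry up to MTU - header = 1180 B
Non-final fragments needed = ceil((payload - 1180) / 1176) = ceil(2355/1176) = ceil(2.0026) = 3
Number of fragments = 3 + 1 = 4
Fragment sizes (data): 3 * 1176 B + 7 B (last, 7 <= 1180 OK)
Total bytes sent = payload + n_frags * header = 3535 + 4*20 = 3535 + 80 = 3615 B

4, 3615


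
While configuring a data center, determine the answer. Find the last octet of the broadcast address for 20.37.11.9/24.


Given: IP = 20.37.11.9, prefix = /24
Host bits = 32 - 24 = 8
Network last octet = 9 AND mask = 0
Host part size = 2^8 - 1 = 255
Broadcast last octet = 0 OR 255 = 255

255


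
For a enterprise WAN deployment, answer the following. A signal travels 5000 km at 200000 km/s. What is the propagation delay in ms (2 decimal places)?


Given: distance = 5000 km, speed = 200000 km/s
Delay = distance / speed = 5000 / 200000 seconds
Delay in ms = 5000 * 1000 / 200000
Delay = 25.0000 ms
Rounded to 2 dp = 25.00 ms

25.00


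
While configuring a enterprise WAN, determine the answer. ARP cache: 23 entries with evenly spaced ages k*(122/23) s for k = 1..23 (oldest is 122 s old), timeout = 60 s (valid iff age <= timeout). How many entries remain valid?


Ages are k * 122/23 s for k = 1..23 (spacing = 5.3043 s).
Entry k is valid iff k * 122/23 <= 60 iff k <= 23 * 60 / 122 = 11.3115
n_valid = floor(11.3115) = 11
(n_stale = 23 - 11 = 12)

11


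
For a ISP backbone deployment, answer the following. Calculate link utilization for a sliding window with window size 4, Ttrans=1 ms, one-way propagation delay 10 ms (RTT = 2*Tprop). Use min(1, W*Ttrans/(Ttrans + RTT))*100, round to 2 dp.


Given: W = 4, Ttrans = 1 ms, RTT = 20 ms (= 2 * Tprop, Tprop = 10 ms)
Cycle time = Ttrans + RTT = 1 + 20 = 21 ms (first packet sent until its ACK returns)
W * Ttrans = 4 * 1 = 4 ms of sending per cycle
W * Ttrans / (Ttrans + RTT) = 4 / 21 = 0.190476
U = min(1, 0.190476) = 0.190476
U% = 19.05%

19.05


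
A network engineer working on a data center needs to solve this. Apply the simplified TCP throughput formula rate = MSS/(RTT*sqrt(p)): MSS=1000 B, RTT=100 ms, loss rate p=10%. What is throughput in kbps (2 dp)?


Given: MSS = 1000 bytes, RTT = 100 ms, loss = 10%
RTT in seconds = 100 / 1000 = 0.1
Loss rate = 10% = 0.1
sqrt(loss) = sqrt(0.1) = 0.316227766017
Throughput (bytes/s) = 1000 / (0.1 * 0.316227766017) = 31622.7766
Throughput (kbps) = 31622.7766 * 8 / 1000 = 252.982213 -> 252.98 kbps (2 dp)

252.98


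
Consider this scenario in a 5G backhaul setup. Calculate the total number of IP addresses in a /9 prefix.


Given: CIDR prefix /9
Host bits = 32 - 9 = 23
Total addresses = 2^23 = 8388608

8388608


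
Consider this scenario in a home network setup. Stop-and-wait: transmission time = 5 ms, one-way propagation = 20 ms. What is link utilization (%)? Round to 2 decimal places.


Given: Ttrans = 5 ms, Tprop = 20 ms
RTT = 2 * Tprop = 2 * 20 = 40 ms
U = Ttrans / (Ttrans + RTT)
U = 5 / (5 + 40)
U = 5 / 45 = 0.111111
U% = 11.11%

11.11


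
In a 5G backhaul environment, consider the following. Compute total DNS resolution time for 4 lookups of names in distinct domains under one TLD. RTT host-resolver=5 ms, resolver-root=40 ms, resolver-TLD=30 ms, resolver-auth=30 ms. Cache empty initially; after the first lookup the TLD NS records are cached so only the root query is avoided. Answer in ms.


Lookup 1 (cold cache): local + root + TLD + auth = 5 + 40 + 30 + 30 = 105 ms
Lookups 2..4 (TLD NS cached -> skip root; new domain -> still ask TLD and auth): local + TLD + auth = 5 + 30 + 30 = 65 ms each
Remaining 3 lookups: 3 * 65 = 195 ms
Total = 105 + 195 = 300 ms

300
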